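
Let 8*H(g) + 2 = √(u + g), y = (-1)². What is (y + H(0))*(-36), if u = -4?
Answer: -27 - 9*I ≈ -27.0 - 9.0*I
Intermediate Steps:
y = 1
H(g) = -¼ + √(-4 + g)/8
(y + H(0))*(-36) = (1 + (-¼ + √(-4 + 0)/8))*(-36) = (1 + (-¼ + √(-4)/8))*(-36) = (1 + (-¼ + (2*I)/8))*(-36) = (1 + (-¼ + I/4))*(-36) = (¾ + I/4)*(-36) = -27 - 9*I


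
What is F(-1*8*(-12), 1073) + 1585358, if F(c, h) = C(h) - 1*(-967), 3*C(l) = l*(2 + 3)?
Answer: 4764340/3 ≈ 1.5881e+6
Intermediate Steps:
C(l) = 5*l/3 (C(l) = (l*(2 + 3))/3 = (l*5)/3 = (5*l)/3 = 5*l/3)
F(c, h) = 967 + 5*h/3 (F(c, h) = 5*h/3 - 1*(-967) = 5*h/3 + 967 = 967 + 5*h/3)
F(-1*8*(-12), 1073) + 1585358 = (967 + (5/3)*1073) + 1585358 = (967 + 5365/3) + 1585358 = 8266/3 + 1585358 = 4764340/3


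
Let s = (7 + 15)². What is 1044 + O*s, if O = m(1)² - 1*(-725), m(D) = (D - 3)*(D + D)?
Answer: 359688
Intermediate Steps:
m(D) = 2*D*(-3 + D) (m(D) = (-3 + D)*(2*D) = 2*D*(-3 + D))
s = 484 (s = 22² = 484)
O = 741 (O = (2*1*(-3 + 1))² - 1*(-725) = (2*1*(-2))² + 725 = (-4)² + 725 = 16 + 725 = 741)
1044 + O*s = 1044 + 741*484 = 1044 + 358644 = 359688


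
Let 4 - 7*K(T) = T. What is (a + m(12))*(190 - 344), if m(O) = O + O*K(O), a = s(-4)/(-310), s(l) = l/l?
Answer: 40997/155 ≈ 264.50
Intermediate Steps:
s(l) = 1
K(T) = 4/7 - T/7
a = -1/310 (a = 1/(-310) = 1*(-1/310) = -1/310 ≈ -0.0032258)
m(O) = O + O*(4/7 - O/7)
(a + m(12))*(190 - 344) = (-1/310 + (⅐)*12*(11 - 1*12))*(190 - 344) = (-1/310 + (⅐)*12*(11 - 12))*(-154) = (-1/310 + (⅐)*12*(-1))*(-154) = (-1/310 - 12/7)*(-154) = -3727/2170*(-154) = 40997/155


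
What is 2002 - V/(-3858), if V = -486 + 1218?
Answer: 1287408/643 ≈ 2002.2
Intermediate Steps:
V = 732
2002 - V/(-3858) = 2002 - 732/(-3858) = 2002 - 732*(-1)/3858 = 2002 - 1*(-122/643) = 2002 + 122/643 = 1287408/643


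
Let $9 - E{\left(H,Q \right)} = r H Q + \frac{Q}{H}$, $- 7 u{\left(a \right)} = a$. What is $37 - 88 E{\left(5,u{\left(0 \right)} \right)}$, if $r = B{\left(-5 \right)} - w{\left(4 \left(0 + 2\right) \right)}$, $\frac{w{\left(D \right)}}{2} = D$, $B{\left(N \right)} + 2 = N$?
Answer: $-755$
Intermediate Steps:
$u{\left(a \right)} = - \frac{a}{7}$
$B{\left(N \right)} = -2 + N$
$w{\left(D \right)} = 2 D$
$r = -23$ ($r = \left(-2 - 5\right) - 2 \cdot 4 \left(0 + 2\right) = -7 - 2 \cdot 4 \cdot 2 = -7 - 2 \cdot 8 = -7 - 16 = -23$)
$E{\left(H,Q \right)} = 9 - \frac{Q}{H} + 23 H Q$ ($E{\left(H,Q \right)} = 9 - \left(- 23 H Q + \frac{Q}{H}\right) = 9 - \left(\frac{Q}{H} - 23 H Q\right) = 9 + \left(- \frac{Q}{H} + 23 H Q\right) = 9 - \frac{Q}{H} + 23 H Q$)
$37 - 88 E{\left(5,u{\left(0 \right)} \right)} = 37 - 88 \left(9 - \frac{\left(- \frac{1}{7}\right) 0}{5} + 23 \cdot 5 \left(\left(- \frac{1}{7}\right) 0\right)\right) = 37 - 88 \left(9 - 0 \cdot \frac{1}{5} + 23 \cdot 5 \cdot 0\right) = 37 - 88 \left(9 + 0 + 0\right) = 37 - 792 = -755$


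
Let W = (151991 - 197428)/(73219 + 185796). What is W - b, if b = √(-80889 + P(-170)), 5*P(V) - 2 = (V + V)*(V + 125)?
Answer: -45437/259015 - I*√1945715/5 ≈ -0.17542 - 278.98*I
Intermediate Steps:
P(V) = ⅖ + 2*V*(125 + V)/5 (P(V) = ⅖ + ((V + V)*(V + 125))/5 = ⅖ + ((2*V)*(125 + V))/5 = ⅖ + (2*V*(125 + V))/5 = ⅖ + 2*V*(125 + V)/5)
b = I*√1945715/5 (b = √(-80889 + (⅖ + 50*(-170) + (⅖)*(-170)²)) = √(-80889 + (⅖ - 8500 + (⅖)*28900)) = √(-80889 + (⅖ - 8500 + 11560)) = √(-80889 + 15302/5) = √(-389143/5) = I*√1945715/5 ≈ 278.98*I)
W = -45437/259015 ≈ -0.17542
W - b = -45437/259015 - I*√1945715/5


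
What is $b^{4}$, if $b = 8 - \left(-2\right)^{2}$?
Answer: $256$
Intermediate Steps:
$b = 4$ ($b = 8 - 4 = 4$)
$b^{4} = 4^{4} = 256$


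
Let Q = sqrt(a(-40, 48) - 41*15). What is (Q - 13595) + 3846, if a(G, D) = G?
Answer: -9749 + I*sqrt(655) ≈ -9749.0 + 25.593*I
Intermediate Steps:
Q = I*sqrt(655) (Q = sqrt(-40 - 41*15) = sqrt(-40 - 615) = sqrt(-655) = I*sqrt(655) ≈ 25.593*I)
(Q - 13595) + 3846 = (I*sqrt(655) - 13595) + 3846 = (-13595 + I*sqrt(655)) + 3846 = -9749 + I*sqrt(655)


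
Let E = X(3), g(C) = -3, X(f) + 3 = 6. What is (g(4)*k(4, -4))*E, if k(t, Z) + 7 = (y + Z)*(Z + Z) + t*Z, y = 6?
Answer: 351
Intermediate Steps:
X(f) = 3 (X(f) = -3 + 6 = 3)
E = 3
k(t, Z) = -7 + Z*t + 2*Z*(6 + Z) (k(t, Z) = -7 + ((6 + Z)*(Z + Z) + t*Z) = -7 + ((6 + Z)*(2*Z) + Z*t) = -7 + (2*Z*(6 + Z) + Z*t) = -7 + (Z*t + 2*Z*(6 + Z)) = -7 + Z*t + 2*Z*(6 + Z))
(g(4)*k(4, -4))*E = -3*(-7 + 2*(-4)² + 12*(-4) - 4*4)*3 = -3*(-7 + 2*16 - 48 - 16)*3 = -3*(-7 + 32 - 48 - 16)*3 = -3*(-39)*3 = 117*3 = 351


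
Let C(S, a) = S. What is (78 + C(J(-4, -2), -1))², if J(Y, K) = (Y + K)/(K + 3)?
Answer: 5184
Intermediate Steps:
J(Y, K) = (K + Y)/(3 + K)
(78 + C(J(-4, -2), -1))² = (78 + (-2 - 4)/(3 - 2))² = (78 - 6/1)² = (78 + 1*(-6))² = (78 - 6)² = 72² = 5184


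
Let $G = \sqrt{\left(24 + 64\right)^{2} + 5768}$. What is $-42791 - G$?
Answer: $-42791 - 2 \sqrt{3378} \approx -42907.0$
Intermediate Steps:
$G = 2 \sqrt{3378}$ ($G = \sqrt{88^{2} + 5768} = \sqrt{7744 + 5768} = \sqrt{13512} = 2 \sqrt{3378} \approx 116.24$)
$-42791 - G = -42791 - 2 \sqrt{3378}$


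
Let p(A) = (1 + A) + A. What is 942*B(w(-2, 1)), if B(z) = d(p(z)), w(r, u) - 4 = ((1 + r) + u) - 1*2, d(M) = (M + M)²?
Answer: 94200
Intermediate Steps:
p(A) = 1 + 2*A
d(M) = 4*M² (d(M) = (2*M)² = 4*M²)
w(r, u) = 3 + r + u (w(r, u) = 4 + (((1 + r) + u) - 1*2) = 4 + ((1 + r + u) - 2) = 4 + (-1 + r + u) = 3 + r + u)
B(z) = 4*(1 + 2*z)²
942*B(w(-2, 1)) = 942*(4*(1 + 2*(3 - 2 + 1))²) = 942*(4*(1 + 2*2)²) = 942*(4*(1 + 4)²) = 942*(4*5²) = 942*(4*25) = 942*100 = 94200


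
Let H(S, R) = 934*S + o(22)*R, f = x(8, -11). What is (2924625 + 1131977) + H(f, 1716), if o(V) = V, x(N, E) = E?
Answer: 4084080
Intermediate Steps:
f = -11
H(S, R) = 22*R + 934*S (H(S, R) = 934*S + 22*R = 22*R + 934*S)
(2924625 + 1131977) + H(f, 1716) = (2924625 + 1131977) + (22*1716 + 934*(-11)) = 4056602 + (37752 - 10274) = 4056602 + 27478 = 4084080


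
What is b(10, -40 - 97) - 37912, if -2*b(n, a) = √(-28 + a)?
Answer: -37912 - I*√165/2 ≈ -37912.0 - 6.4226*I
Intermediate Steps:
b(n, a) = -√(-28 + a)/2
b(10, -40 - 97) - 37912 = -√(-28 + (-40 - 97))/2 - 37912 = -√(-28 - 137)/2 - 37912 = -I*√165/2 - 37912 = -37912 - I*√165/2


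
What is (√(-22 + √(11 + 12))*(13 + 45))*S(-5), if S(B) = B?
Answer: -290*I*√(22 - √23) ≈ -1202.9*I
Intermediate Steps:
(√(-22 + √(11 + 12))*(13 + 45))*S(-5) = (√(-22 + √(11 + 12))*(13 + 45))*(-5) = (√(-22 + √23)*58)*(-5) = (58*√(-22 + √23))*(-5) = -290*√(-22 + √23)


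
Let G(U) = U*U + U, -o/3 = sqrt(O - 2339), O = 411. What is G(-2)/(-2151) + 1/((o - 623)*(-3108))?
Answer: (-12432*sqrt(482) + 1290139*I)/(2228436*(-623*I + 6*sqrt(482))) ≈ -0.00092931 - 1.0453e-7*I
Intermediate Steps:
o = -6*I*sqrt(482) (o = -3*sqrt(411 - 2339) = -6*I*sqrt(482) ≈ -131.73*I)
G(U) = U + U**2 (G(U) = U**2 + U = U + U**2)
G(-2)/(-2151) + 1/((o - 623)*(-3108)) = -2*(1 - 2)/(-2151) + 1/(-6*I*sqrt(482) - 623*(-3108)) = -2*(-1)*(-1/2151) - 1/3108/(-623 - 6*I*sqrt(482)) = 2*(-1/2151) - 1/(3108*(-623 - 6*I*sqrt(482))) = -2/2151 - 1/(3108*(-623 - 6*I*sqrt(482)))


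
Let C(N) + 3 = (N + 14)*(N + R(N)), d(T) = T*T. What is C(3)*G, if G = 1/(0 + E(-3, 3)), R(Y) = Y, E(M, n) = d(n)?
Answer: 11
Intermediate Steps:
d(T) = T²
E(M, n) = n²
C(N) = -3 + 2*N*(14 + N) (C(N) = -3 + (N + 14)*(N + N) = -3 + (14 + N)*(2*N) = -3 + 2*N*(14 + N))
G = ⅑ (G = 1/(0 + 3²) = 1/(0 + 9) = 1/9 = ⅑ ≈ 0.11111)
C(3)*G = (-3 + 2*3² + 28*3)*(⅑) = (-3 + 2*9 + 84)*(⅑) = (-3 + 18 + 84)*(⅑) = 99*(⅑) = 11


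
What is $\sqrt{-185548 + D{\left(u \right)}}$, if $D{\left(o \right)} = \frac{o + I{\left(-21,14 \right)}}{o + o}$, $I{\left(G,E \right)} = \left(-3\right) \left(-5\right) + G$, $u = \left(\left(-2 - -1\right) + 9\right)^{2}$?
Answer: $\frac{i \sqrt{11875043}}{8} \approx 430.75 i$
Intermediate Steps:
$u = 64$ ($u = \left(\left(-2 + 1\right) + 9\right)^{2} = \left(-1 + 9\right)^{2} = 8^{2} = 64$)
$I{\left(G,E \right)} = 15 + G$
$D{\left(o \right)} = \frac{-6 + o}{2 o}$ ($D{\left(o \right)} = \frac{o + \left(15 - 21\right)}{o + o} = \frac{o - 6}{2 o} = \left(-6 + o\right) \frac{1}{2 o} = \frac{-6 + o}{2 o}$)
$\sqrt{-185548 + D{\left(u \right)}} = \sqrt{-185548 + \frac{-6 + 64}{2 \cdot 64}} = \sqrt{-185548 + \frac{1}{2} \cdot \frac{1}{64} \cdot 58} = \sqrt{-185548 + \frac{29}{64}} = \sqrt{- \frac{11875043}{64}} = \frac{i \sqrt{11875043}}{8}$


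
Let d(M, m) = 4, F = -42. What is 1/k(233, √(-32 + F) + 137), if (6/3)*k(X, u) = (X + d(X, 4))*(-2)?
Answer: -1/237 ≈ -0.0042194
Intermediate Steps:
k(X, u) = -4 - X (k(X, u) = ((X + 4)*(-2))/2 = ((4 + X)*(-2))/2 = (-8 - 2*X)/2 = -4 - X)
1/k(233, √(-32 + F) + 137) = 1/(-4 - 1*233) = 1/(-4 - 233) = 1/(-237) = -1/237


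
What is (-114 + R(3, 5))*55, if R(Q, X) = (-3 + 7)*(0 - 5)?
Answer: -7370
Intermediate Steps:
R(Q, X) = -20 (R(Q, X) = 4*(-5) = -20)
(-114 + R(3, 5))*55 = (-114 - 20)*55 = -134*55 = -7370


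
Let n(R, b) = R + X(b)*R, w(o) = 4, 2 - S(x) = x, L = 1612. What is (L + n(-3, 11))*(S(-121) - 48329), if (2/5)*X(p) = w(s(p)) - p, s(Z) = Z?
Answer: -80094269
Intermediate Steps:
S(x) = 2 - x
X(p) = 10 - 5*p/2 (X(p) = 5*(4 - p)/2 = 10 - 5*p/2)
n(R, b) = R + R*(10 - 5*b/2) (n(R, b) = R + (10 - 5*b/2)*R = R + R*(10 - 5*b/2))
(L + n(-3, 11))*(S(-121) - 48329) = (1612 + (½)*(-3)*(22 - 5*11))*((2 - 1*(-121)) - 48329) = (1612 + (½)*(-3)*(22 - 55))*((2 + 121) - 48329) = (1612 + (½)*(-3)*(-33))*(123 - 48329) = (1612 + 99/2)*(-48206) = (3323/2)*(-48206) = -80094269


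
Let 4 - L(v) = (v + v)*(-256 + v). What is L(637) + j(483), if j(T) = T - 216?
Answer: -485123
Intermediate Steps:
j(T) = -216 + T
L(v) = 4 - 2*v*(-256 + v) (L(v) = 4 - (v + v)*(-256 + v) = 4 - 2*v*(-256 + v))
L(637) + j(483) = (4 - 2*637² + 512*637) + (-216 + 483) = (4 - 2*405769 + 326144) + 267 = (4 - 811538 + 326144) + 267 = -485390 + 267 = -485123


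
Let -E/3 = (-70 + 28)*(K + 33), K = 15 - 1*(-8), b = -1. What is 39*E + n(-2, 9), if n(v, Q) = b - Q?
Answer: 275174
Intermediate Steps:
K = 23 (K = 15 + 8 = 23)
n(v, Q) = -1 - Q
E = 7056 (E = -3*(-70 + 28)*(23 + 33) = -(-126)*56 = -3*(-2352) = 7056)
39*E + n(-2, 9) = 39*7056 + (-1 - 1*9) = 275184 + (-1 - 9) = 275184 - 10 = 275174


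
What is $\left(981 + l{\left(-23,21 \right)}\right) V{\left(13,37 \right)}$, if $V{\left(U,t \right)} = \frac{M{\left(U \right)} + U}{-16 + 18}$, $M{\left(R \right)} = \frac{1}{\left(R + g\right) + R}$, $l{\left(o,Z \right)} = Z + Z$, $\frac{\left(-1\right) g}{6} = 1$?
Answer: $\frac{267003}{40} \approx 6675.1$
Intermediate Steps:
$g = -6$ ($g = \left(-6\right) 1 = -6$)
$l{\left(o,Z \right)} = 2 Z$
$M{\left(R \right)} = \frac{1}{-6 + 2 R}$ ($M{\left(R \right)} = \frac{1}{\left(R - 6\right) + R} = \frac{1}{\left(-6 + R\right) + R} = \frac{1}{-6 + 2 R}$)
$V{\left(U,t \right)} = \frac{U}{2} + \frac{1}{4 \left(-3 + U\right)}$ ($V{\left(U,t \right)} = \frac{\frac{1}{2 \left(-3 + U\right)} + U}{-16 + 18} = \frac{U + \frac{1}{2 \left(-3 + U\right)}}{2} = \left(U + \frac{1}{2 \left(-3 + U\right)}\right) \frac{1}{2} = \frac{U}{2} + \frac{1}{4 \left(-3 + U\right)}$)
$\left(981 + l{\left(-23,21 \right)}\right) V{\left(13,37 \right)} = \left(981 + 2 \cdot 21\right) \frac{1 + 2 \cdot 13 \left(-3 + 13\right)}{4 \left(-3 + 13\right)} = \left(981 + 42\right) \frac{1 + 2 \cdot 13 \cdot 10}{4 \cdot 10} = 1023 \cdot \frac{1}{4} \cdot \frac{1}{10} \left(1 + 260\right) = 1023 \cdot \frac{1}{4} \cdot \frac{1}{10} \cdot 261 = 1023 \cdot \frac{261}{40} = \frac{267003}{40}$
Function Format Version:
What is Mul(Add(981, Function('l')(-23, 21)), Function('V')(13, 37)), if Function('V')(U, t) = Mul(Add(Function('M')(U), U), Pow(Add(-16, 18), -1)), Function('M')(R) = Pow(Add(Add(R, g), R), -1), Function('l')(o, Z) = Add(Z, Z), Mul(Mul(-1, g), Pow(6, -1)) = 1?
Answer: Rational(267003, 40) ≈ 6675.1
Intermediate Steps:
g = -6 (g = Mul(-6, 1) = -6)
Function('l')(o, Z) = Mul(2, Z)
Function('M')(R) = Pow(Add(-6, Mul(2, R)), -1) (Function('M')(R) = Pow(Add(Add(R, -6), R), -1) = Pow(Add(Add(-6, R), R), -1) = Pow(Add(-6, Mul(2, R)), -1))
Function('V')(U, t) = Add(Mul(Rational(1, 2), U), Mul(Rational(1, 4), Pow(Add(-3, U), -1))) (Function('V')(U, t) = Mul(Add(Mul(Rational(1, 2), Pow(Add(-3, U), -1)), U), Pow(Add(-16, 18), -1)) = Mul(Add(U, Mul(Rational(1, 2), Pow(Add(-3, U), -1))), Pow(2, -1)) = Mul(Add(U, Mul(Rational(1, 2), Pow(Add(-3, U), -1))), Rational(1, 2)) = Add(Mul(Rational(1, 2), U), Mul(Rational(1, 4), Pow(Add(-3, U), -1))))
Mul(Add(981, Function('l')(-23, 21)), Function('V')(13, 37)) = Mul(Add(981, Mul(2, 21)), Mul(Rational(1, 4), Pow(Add(-3, 13), -1), Add(1, Mul(2, 13, Add(-3, 13))))) = Mul(Add(981, 42), Mul(Rational(1, 4), Pow(10, -1), Add(1, Mul(2, 13, 10)))) = Mul(1023, Mul(Rational(1, 4), Rational(1, 10), Add(1, 260))) = Mul(1023, Mul(Rational(1, 4), Rational(1, 10), 261)) = Mul(1023, Rational(261, 40)) = Rational(267003, 40)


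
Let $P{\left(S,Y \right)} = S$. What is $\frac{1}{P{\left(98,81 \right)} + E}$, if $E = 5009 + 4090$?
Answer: $\frac{1}{9197} \approx 0.00010873$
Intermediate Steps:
$E = 9099$
$\frac{1}{P{\left(98,81 \right)} + E} = \frac{1}{98 + 9099} = \frac{1}{9197}$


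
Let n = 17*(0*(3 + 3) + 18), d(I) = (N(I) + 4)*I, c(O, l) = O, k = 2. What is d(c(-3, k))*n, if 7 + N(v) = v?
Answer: 5508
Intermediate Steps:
N(v) = -7 + v
d(I) = I*(-3 + I) (d(I) = ((-7 + I) + 4)*I = (-3 + I)*I = I*(-3 + I))
n = 306 (n = 17*(0*6 + 18) = 17*(0 + 18) = 17*18 = 306)
d(c(-3, k))*n = -3*(-3 - 3)*306 = -3*(-6)*306 = 18*306 = 5508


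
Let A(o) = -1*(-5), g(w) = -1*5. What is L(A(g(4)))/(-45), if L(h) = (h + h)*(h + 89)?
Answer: -188/9 ≈ -20.889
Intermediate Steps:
g(w) = -5
A(o) = 5
L(h) = 2*h*(89 + h) (L(h) = (2*h)*(89 + h) = 2*h*(89 + h))
L(A(g(4)))/(-45) = (2*5*(89 + 5))/(-45) = (2*5*94)*(-1/45) = 940*(-1/45) = -188/9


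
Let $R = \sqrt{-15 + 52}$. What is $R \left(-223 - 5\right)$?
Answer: $- 228 \sqrt{37} \approx -1386.9$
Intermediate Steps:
$R = \sqrt{37} \approx 6.0828$
$R \left(-223 - 5\right) = \sqrt{37} \left(-223 - 5\right) = \sqrt{37} \left(-228\right) = - 228 \sqrt{37}$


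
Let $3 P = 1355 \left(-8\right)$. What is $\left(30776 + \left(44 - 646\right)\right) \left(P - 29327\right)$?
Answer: $-993941618$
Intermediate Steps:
$P = - \frac{10840}{3}$ ($P = \frac{1355 \left(-8\right)}{3} = \frac{1}{3} \left(-10840\right) = - \frac{10840}{3} \approx -3613.3$)
$\left(30776 + \left(44 - 646\right)\right) \left(P - 29327\right) = \left(30776 + \left(44 - 646\right)\right) \left(- \frac{10840}{3} - 29327\right) = \left(30776 + \left(44 - 646\right)\right) \left(- \frac{98821}{3}\right) = \left(30776 - 602\right) \left(- \frac{98821}{3}\right) = 30174 \left(- \frac{98821}{3}\right) = -993941618$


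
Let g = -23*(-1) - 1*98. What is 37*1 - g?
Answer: 112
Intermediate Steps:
g = -75 (g = 23 - 98 = -75)
37*1 - g = 37*1 - 1*(-75) = 37 + 75 = 112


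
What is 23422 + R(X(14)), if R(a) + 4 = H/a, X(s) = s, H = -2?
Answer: 163925/7 ≈ 23418.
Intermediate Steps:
R(a) = -4 - 2/a
23422 + R(X(14)) = 23422 + (-4 - 2/14) = 23422 + (-4 - 2*1/14) = 23422 + (-4 - ⅐) = 23422 - 29/7 = 163925/7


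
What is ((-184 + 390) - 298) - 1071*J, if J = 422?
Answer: -452054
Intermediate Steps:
((-184 + 390) - 298) - 1071*J = ((-184 + 390) - 298) - 1071*422 = (206 - 298) - 451962 = -92 - 451962 = -452054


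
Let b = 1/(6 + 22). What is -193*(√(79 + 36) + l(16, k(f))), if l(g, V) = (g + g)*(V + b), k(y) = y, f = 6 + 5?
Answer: -477096/7 - 193*√115 ≈ -70226.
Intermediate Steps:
f = 11
b = 1/28 ≈ 0.035714
l(g, V) = 2*g*(1/28 + V) (l(g, V) = (g + g)*(V + 1/28) = (2*g)*(1/28 + V) = 2*g*(1/28 + V))
-193*(√(79 + 36) + l(16, k(f))) = -193*(√(79 + 36) + (1/14)*16*(1 + 28*11)) = -193*(√115 + (1/14)*16*(1 + 308)) = -193*(√115 + (1/14)*16*309) = -193*(√115 + 2472/7) = -193*(2472/7 + √115) = -477096/7 - 193*√115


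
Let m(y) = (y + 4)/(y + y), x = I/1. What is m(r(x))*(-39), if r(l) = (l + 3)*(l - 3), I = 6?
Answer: -403/18 ≈ -22.389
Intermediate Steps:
x = 6 (x = 6/1 = 6*1 = 6)
r(l) = (-3 + l)*(3 + l) (r(l) = (3 + l)*(-3 + l) = (-3 + l)*(3 + l))
m(y) = (4 + y)/(2*y) (m(y) = (4 + y)/((2*y)) = (4 + y)*(1/(2*y)) = (4 + y)/(2*y))
m(r(x))*(-39) = ((4 + (-9 + 6²))/(2*(-9 + 6²)))*(-39) = ((4 + (-9 + 36))/(2*(-9 + 36)))*(-39) = ((½)*(4 + 27)/27)*(-39) = ((½)*(1/27)*31)*(-39) = (31/54)*(-39) = -403/18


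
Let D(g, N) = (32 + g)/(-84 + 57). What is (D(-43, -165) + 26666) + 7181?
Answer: 913880/27 ≈ 33847.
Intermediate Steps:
D(g, N) = -32/27 - g/27 (D(g, N) = (32 + g)/(-27) = (32 + g)*(-1/27) = -32/27 - g/27)
(D(-43, -165) + 26666) + 7181 = ((-32/27 - 1/27*(-43)) + 26666) + 7181 = ((-32/27 + 43/27) + 26666) + 7181 = (11/27 + 26666) + 7181 = 719993/27 + 7181 = 913880/27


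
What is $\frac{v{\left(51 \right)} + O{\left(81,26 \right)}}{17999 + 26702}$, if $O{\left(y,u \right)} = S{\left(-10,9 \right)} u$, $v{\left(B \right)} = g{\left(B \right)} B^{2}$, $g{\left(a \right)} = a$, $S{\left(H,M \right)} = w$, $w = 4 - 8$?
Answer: $\frac{132547}{44701} \approx 2.9652$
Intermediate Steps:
$w = -4$ ($w = 4 - 8 = -4$)
$S{\left(H,M \right)} = -4$
$v{\left(B \right)} = B^{3}$ ($v{\left(B \right)} = B B^{2} = B^{3}$)
$O{\left(y,u \right)} = - 4 u$
$\frac{v{\left(51 \right)} + O{\left(81,26 \right)}}{17999 + 26702} = \frac{51^{3} - 104}{17999 + 26702} = \frac{132651 - 104}{44701} = 132547 \cdot \frac{1}{44701} = \frac{132547}{44701}$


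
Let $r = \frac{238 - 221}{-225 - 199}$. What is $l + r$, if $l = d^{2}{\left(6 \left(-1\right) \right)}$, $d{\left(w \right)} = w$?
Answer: $\frac{15247}{424} \approx 35.96$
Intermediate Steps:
$r = - \frac{17}{424}$ ($r = \frac{17}{-424} = 17 \left(- \frac{1}{424}\right) = - \frac{17}{424} \approx -0.040094$)
$l = 36$ ($l = \left(6 \left(-1\right)\right)^{2} = \left(-6\right)^{2} = 36$)
$l + r = 36 - \frac{17}{424} = \frac{15247}{424}$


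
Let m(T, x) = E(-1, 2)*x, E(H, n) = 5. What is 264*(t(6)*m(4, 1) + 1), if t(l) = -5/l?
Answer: -836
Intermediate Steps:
m(T, x) = 5*x
264*(t(6)*m(4, 1) + 1) = 264*((-5/6)*(5*1) + 1) = 264*(-5*⅙*5 + 1) = 264*(-⅚*5 + 1) = 264*(-25/6 + 1) = 264*(-19/6) = -836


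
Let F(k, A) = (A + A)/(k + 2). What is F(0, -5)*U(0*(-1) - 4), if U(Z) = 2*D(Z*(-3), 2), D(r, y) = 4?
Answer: -40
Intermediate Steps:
F(k, A) = 2*A/(2 + k) (F(k, A) = (2*A)/(2 + k) = 2*A/(2 + k))
U(Z) = 8 (U(Z) = 2*4 = 8)
F(0, -5)*U(0*(-1) - 4) = (2*(-5)/(2 + 0))*8 = (2*(-5)/2)*8 = (2*(-5)*(½))*8 = -5*8 = -40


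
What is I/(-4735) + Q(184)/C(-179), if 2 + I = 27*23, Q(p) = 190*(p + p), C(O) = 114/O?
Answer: -1559521457/14205 ≈ -1.0979e+5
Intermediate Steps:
Q(p) = 380*p (Q(p) = 190*(2*p) = 380*p)
I = 619 (I = -2 + 27*23 = -2 + 621 = 619)
I/(-4735) + Q(184)/C(-179) = 619/(-4735) + (380*184)/((114/(-179))) = 619*(-1/4735) + 69920/((114*(-1/179))) = -619/4735 + 69920/(-114/179) = -619/4735 + 69920*(-179/114) = -619/4735 - 329360/3 = -1559521457/14205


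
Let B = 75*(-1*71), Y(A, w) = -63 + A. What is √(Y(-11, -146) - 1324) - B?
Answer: 5325 + I*√1398 ≈ 5325.0 + 37.39*I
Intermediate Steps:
B = -5325 (B = 75*(-71) = -5325)
√(Y(-11, -146) - 1324) - B = √((-63 - 11) - 1324) - 1*(-5325) = √(-74 - 1324) + 5325 = √(-1398) + 5325 = I*√1398 + 5325 = 5325 + I*√1398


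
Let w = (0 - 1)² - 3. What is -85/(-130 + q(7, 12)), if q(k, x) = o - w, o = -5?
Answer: 85/133 ≈ 0.63910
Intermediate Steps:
w = -2 (w = (-1)² - 3 = 1 - 3 = -2)
q(k, x) = -3 (q(k, x) = -5 - 1*(-2) = -5 + 2 = -3)
-85/(-130 + q(7, 12)) = -85/(-130 - 3) = -85/(-133) = -1/133*(-85) = 85/133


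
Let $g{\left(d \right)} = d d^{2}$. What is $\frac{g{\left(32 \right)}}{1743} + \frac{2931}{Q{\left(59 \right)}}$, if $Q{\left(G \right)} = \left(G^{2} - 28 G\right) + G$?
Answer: $\frac{66974717}{3290784} \approx 20.352$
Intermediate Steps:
$Q{\left(G \right)} = G^{2} - 27 G$
$g{\left(d \right)} = d^{3}$
$\frac{g{\left(32 \right)}}{1743} + \frac{2931}{Q{\left(59 \right)}} = \frac{32^{3}}{1743} + \frac{2931}{59 \left(-27 + 59\right)} = 32768 \cdot \frac{1}{1743} + \frac{2931}{59 \cdot 32} = \frac{32768}{1743} + \frac{2931}{1888} = \frac{66974717}{3290784}$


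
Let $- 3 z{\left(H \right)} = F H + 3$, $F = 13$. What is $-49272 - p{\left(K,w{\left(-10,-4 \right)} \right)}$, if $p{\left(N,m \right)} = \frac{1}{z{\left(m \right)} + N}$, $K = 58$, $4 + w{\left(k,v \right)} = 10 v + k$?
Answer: $- \frac{14338153}{291} \approx -49272.0$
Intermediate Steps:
$z{\left(H \right)} = -1 - \frac{13 H}{3}$ ($z{\left(H \right)} = - \frac{13 H + 3}{3} = - \frac{3 + 13 H}{3} = -1 - \frac{13 H}{3}$)
$w{\left(k,v \right)} = -4 + k + 10 v$ ($w{\left(k,v \right)} = -4 + \left(10 v + k\right) = -4 + \left(k + 10 v\right) = -4 + k + 10 v$)
$p{\left(N,m \right)} = \frac{1}{-1 + N - \frac{13 m}{3}}$ ($p{\left(N,m \right)} = \frac{1}{\left(-1 - \frac{13 m}{3}\right) + N} = \frac{1}{-1 + N - \frac{13 m}{3}}$)
$-49272 - p{\left(K,w{\left(-10,-4 \right)} \right)} = -49272 - - \frac{3}{3 - 174 + 13 \left(-4 - 10 + 10 \left(-4\right)\right)} = -49272 - - \frac{3}{3 - 174 + 13 \left(-4 - 10 - 40\right)} = -49272 - - \frac{3}{3 - 174 + 13 \left(-54\right)} = -49272 - - \frac{3}{3 - 174 - 702} = -49272 - - \frac{3}{-873} = -49272 - \left(-3\right) \left(- \frac{1}{873}\right) = -49272 - \frac{1}{291} = - \frac{14338153}{291}$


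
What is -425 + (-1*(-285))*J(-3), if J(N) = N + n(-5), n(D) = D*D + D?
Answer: 4420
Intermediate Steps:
n(D) = D + D² (n(D) = D² + D = D + D²)
J(N) = 20 + N (J(N) = N - 5*(1 - 5) = N - 5*(-4) = N + 20 = 20 + N)
-425 + (-1*(-285))*J(-3) = -425 + (-1*(-285))*(20 - 3) = -425 + 285*17 = -425 + 4845 = 4420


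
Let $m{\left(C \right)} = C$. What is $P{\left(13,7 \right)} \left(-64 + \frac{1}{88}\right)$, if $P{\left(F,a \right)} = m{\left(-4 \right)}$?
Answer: $\frac{5631}{22} \approx 255.95$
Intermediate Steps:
$P{\left(F,a \right)} = -4$
$P{\left(13,7 \right)} \left(-64 + \frac{1}{88}\right) = - 4 \left(-64 + \frac{1}{88}\right) = \left(-4\right) \left(- \frac{5631}{88}\right) = \frac{5631}{22}$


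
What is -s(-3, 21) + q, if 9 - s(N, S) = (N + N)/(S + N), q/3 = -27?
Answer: -271/3 ≈ -90.333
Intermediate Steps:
q = -81 (q = 3*(-27) = -81)
s(N, S) = 9 - 2*N/(N + S) (s(N, S) = 9 - (N + N)/(S + N) = 9 - 2*N/(N + S))
-s(-3, 21) + q = -(7*(-3) + 9*21)/(-3 + 21) - 81 = -(-21 + 189)/18 - 81 = -168/18 - 81 = -1*28/3 - 81 = -28/3 - 81 = -271/3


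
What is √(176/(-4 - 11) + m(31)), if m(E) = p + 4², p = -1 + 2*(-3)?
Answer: I*√615/15 ≈ 1.6533*I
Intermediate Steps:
p = -7 (p = -1 - 6 = -7)
m(E) = 9 (m(E) = -7 + 4² = -7 + 16 = 9)
√(176/(-4 - 11) + m(31)) = √(176/(-4 - 11) + 9) = √(176/(-15) + 9) = √(176*(-1/15) + 9) = √(-176/15 + 9) = √(-41/15) = I*√615/15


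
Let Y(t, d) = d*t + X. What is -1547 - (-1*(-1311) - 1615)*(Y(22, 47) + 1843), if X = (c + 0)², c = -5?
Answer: 880661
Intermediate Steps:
X = 25 (X = (-5 + 0)² = (-5)² = 25)
Y(t, d) = 25 + d*t (Y(t, d) = d*t + 25 = 25 + d*t)
-1547 - (-1*(-1311) - 1615)*(Y(22, 47) + 1843) = -1547 - (-1*(-1311) - 1615)*((25 + 47*22) + 1843) = -1547 - (1311 - 1615)*((25 + 1034) + 1843) = -1547 - (-304)*(1059 + 1843) = -1547 - (-304)*2902 = -1547 - 1*(-882208) = -1547 + 882208 = 880661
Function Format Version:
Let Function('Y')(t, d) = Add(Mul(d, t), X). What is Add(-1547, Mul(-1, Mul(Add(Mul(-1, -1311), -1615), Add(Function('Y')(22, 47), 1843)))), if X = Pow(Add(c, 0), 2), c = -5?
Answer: 880661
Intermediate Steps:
X = 25 (X = Pow(Add(-5, 0), 2) = Pow(-5, 2) = 25)
Function('Y')(t, d) = Add(25, Mul(d, t)) (Function('Y')(t, d) = Add(Mul(d, t), 25) = Add(25, Mul(d, t)))
Add(-1547, Mul(-1, Mul(Add(Mul(-1, -1311), -1615), Add(Function('Y')(22, 47), 1843)))) = Add(-1547, Mul(-1, Mul(Add(Mul(-1, -1311), -1615), Add(Add(25, Mul(47, 22)), 1843)))) = Add(-1547, Mul(-1, Mul(Add(1311, -1615), Add(Add(25, 1034), 1843)))) = Add(-1547, Mul(-1, Mul(-304, Add(1059, 1843)))) = Add(-1547, Mul(-1, Mul(-304, 2902))) = Add(-1547, Mul(-1, -882208)) = Add(-1547, 882208) = 880661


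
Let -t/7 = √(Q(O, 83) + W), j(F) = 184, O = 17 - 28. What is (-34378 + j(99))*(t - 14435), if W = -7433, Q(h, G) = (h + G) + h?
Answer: 493590390 + 478716*I*√1843 ≈ 4.9359e+8 + 2.0551e+7*I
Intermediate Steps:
O = -11
Q(h, G) = G + 2*h (Q(h, G) = (G + h) + h = G + 2*h)
t = -14*I*√1843 (t = -7*√((83 + 2*(-11)) - 7433) = -7*√((83 - 22) - 7433) = -7*√(61 - 7433) = -14*I*√1843 ≈ -601.02*I)
(-34378 + j(99))*(t - 14435) = (-34378 + 184)*(-14*I*√1843 - 14435) = -34194*(-14435 - 14*I*√1843) = 493590390 + 478716*I*√1843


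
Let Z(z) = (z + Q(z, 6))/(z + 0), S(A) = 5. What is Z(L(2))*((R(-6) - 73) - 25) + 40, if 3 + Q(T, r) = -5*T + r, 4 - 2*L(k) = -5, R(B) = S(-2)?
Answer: 350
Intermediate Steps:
R(B) = 5
L(k) = 9/2 (L(k) = 2 - ½*(-5) = 2 + 5/2 = 9/2)
Q(T, r) = -3 + r - 5*T (Q(T, r) = -3 + (-5*T + r) = -3 + (r - 5*T) = -3 + r - 5*T)
Z(z) = (3 - 4*z)/z (Z(z) = (z + (-3 + 6 - 5*z))/(z + 0) = (z + (3 - 5*z))/z = (3 - 4*z)/z)
Z(L(2))*((R(-6) - 73) - 25) + 40 = (-4 + 3/(9/2))*((5 - 73) - 25) + 40 = (-4 + 3*(2/9))*(-68 - 25) + 40 = (-4 + ⅔)*(-93) + 40 = -10/3*(-93) + 40 = 310 + 40 = 350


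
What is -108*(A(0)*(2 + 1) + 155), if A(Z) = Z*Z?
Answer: -16740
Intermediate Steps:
A(Z) = Z²
-108*(A(0)*(2 + 1) + 155) = -108*(0²*(2 + 1) + 155) = -108*(0*3 + 155) = -108*(0 + 155) = -108*155 = -16740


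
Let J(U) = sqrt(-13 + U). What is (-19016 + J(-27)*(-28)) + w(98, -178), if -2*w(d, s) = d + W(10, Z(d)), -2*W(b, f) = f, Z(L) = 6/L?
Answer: -3736737/196 - 56*I*sqrt(10) ≈ -19065.0 - 177.09*I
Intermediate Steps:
W(b, f) = -f/2
w(d, s) = -d/2 + 3/(2*d) (w(d, s) = -(d - 3/d)/2 = -d/2 + 3/(2*d))
(-19016 + J(-27)*(-28)) + w(98, -178) = (-19016 + sqrt(-13 - 27)*(-28)) + (1/2)*(3 - 1*98**2)/98 = (-19016 + sqrt(-40)*(-28)) + (1/2)*(1/98)*(3 - 1*9604) = (-19016 + (2*I*sqrt(10))*(-28)) + (1/2)*(1/98)*(3 - 9604) = (-19016 - 56*I*sqrt(10)) + (1/2)*(1/98)*(-9601) = (-19016 - 56*I*sqrt(10)) - 9601/196 = -3736737/196 - 56*I*sqrt(10)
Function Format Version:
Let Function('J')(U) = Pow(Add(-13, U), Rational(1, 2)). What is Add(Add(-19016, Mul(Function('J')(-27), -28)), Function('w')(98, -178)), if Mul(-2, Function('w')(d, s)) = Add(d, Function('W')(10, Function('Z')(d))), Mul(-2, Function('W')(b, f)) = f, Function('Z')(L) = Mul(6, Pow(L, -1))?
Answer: Add(Rational(-3736737, 196), Mul(-56, I, Pow(10, Rational(1, 2)))) ≈ Add(-19065., Mul(-177.09, I))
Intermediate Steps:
Function('W')(b, f) = Mul(Rational(-1, 2), f)
Function('w')(d, s) = Add(Mul(Rational(-1, 2), d), Mul(Rational(3, 2), Pow(d, -1))) (Function('w')(d, s) = Mul(Rational(-1, 2), Add(d, Mul(Rational(-1, 2), Mul(6, Pow(d, -1))))) = Mul(Rational(-1, 2), Add(d, Mul(-3, Pow(d, -1)))) = Add(Mul(Rational(-1, 2), d), Mul(Rational(3, 2), Pow(d, -1))))
Add(Add(-19016, Mul(Function('J')(-27), -28)), Function('w')(98, -178)) = Add(Add(-19016, Mul(Pow(Add(-13, -27), Rational(1, 2)), -28)), Mul(Rational(1, 2), Pow(98, -1), Add(3, Mul(-1, Pow(98, 2))))) = Add(Add(-19016, Mul(Pow(-40, Rational(1, 2)), -28)), Mul(Rational(1, 2), Rational(1, 98), Add(3, Mul(-1, 9604)))) = Add(Add(-19016, Mul(Mul(2, I, Pow(10, Rational(1, 2))), -28)), Mul(Rational(1, 2), Rational(1, 98), Add(3, -9604))) = Add(Add(-19016, Mul(-56, I, Pow(10, Rational(1, 2)))), Mul(Rational(1, 2), Rational(1, 98), -9601)) = Add(Add(-19016, Mul(-56, I, Pow(10, Rational(1, 2)))), Rational(-9601, 196)) = Add(Rational(-3736737, 196), Mul(-56, I, Pow(10, Rational(1, 2))))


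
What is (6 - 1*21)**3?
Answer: -3375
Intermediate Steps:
(6 - 1*21)**3 = (6 - 21)**3 = (-15)**3 = -3375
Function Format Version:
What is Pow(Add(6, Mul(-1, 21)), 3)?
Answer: -3375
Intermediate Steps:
Pow(Add(6, Mul(-1, 21)), 3) = Pow(Add(6, -21), 3) = Pow(-15, 3) = -3375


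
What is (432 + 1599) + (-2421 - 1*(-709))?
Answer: 319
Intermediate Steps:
(432 + 1599) + (-2421 - 1*(-709)) = 2031 + (-2421 + 709) = 2031 - 1712 = 319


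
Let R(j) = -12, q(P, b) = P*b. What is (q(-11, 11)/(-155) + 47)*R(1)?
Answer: -88872/155 ≈ -573.37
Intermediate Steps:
(q(-11, 11)/(-155) + 47)*R(1) = (-11*11/(-155) + 47)*(-12) = (-121*(-1/155) + 47)*(-12) = (121/155 + 47)*(-12) = (7406/155)*(-12) = -88872/155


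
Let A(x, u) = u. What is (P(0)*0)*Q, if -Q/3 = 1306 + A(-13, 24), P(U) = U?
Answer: 0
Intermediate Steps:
Q = -3990 (Q = -3*(1306 + 24) = -3*1330 = -3990)
(P(0)*0)*Q = (0*0)*(-3990) = 0*(-3990) = 0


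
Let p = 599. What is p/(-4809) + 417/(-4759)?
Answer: -4855994/22886031 ≈ -0.21218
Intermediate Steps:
p/(-4809) + 417/(-4759) = 599/(-4809) + 417/(-4759) = 599*(-1/4809) + 417*(-1/4759) = -599/4809 - 417/4759 = -4855994/22886031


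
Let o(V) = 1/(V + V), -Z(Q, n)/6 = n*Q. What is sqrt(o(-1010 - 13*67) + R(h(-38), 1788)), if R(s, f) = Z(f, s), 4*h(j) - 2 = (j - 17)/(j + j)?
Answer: I*sqrt(2871776413)/627 ≈ 85.469*I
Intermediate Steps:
Z(Q, n) = -6*Q*n (Z(Q, n) = -6*n*Q = -6*Q*n)
h(j) = 1/2 + (-17 + j)/(8*j) (h(j) = 1/2 + ((j - 17)/(j + j))/4 = 1/2 + ((-17 + j)/((2*j)))/4 = 1/2 + ((-17 + j)*(1/(2*j)))/4 = 1/2 + ((-17 + j)/(2*j))/4 = 1/2 + (-17 + j)/(8*j))
R(s, f) = -6*f*s
o(V) = 1/(2*V)
sqrt(o(-1010 - 13*67) + R(h(-38), 1788)) = sqrt(1/(2*(-1010 - 13*67)) - 6*1788*(1/8)*(-17 + 5*(-38))/(-38)) = sqrt(1/(2*(-1010 - 871)) - 6*1788*(1/8)*(-1/38)*(-17 - 190)) = sqrt((1/2)/(-1881) - 6*1788*(1/8)*(-1/38)*(-207)) = sqrt((1/2)*(-1/1881) - 6*1788*207/304) = sqrt(-1/3762 - 277587/38) = sqrt(-13740557/1881) = I*sqrt(2871776413)/627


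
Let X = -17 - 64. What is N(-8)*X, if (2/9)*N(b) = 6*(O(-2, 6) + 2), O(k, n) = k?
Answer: 0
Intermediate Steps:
X = -81
N(b) = 0 (N(b) = 9*(6*(-2 + 2))/2 = 9*(6*0)/2 = (9/2)*0 = 0)
N(-8)*X = 0*(-81) = 0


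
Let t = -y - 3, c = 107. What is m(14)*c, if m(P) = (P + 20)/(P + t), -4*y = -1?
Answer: 14552/43 ≈ 338.42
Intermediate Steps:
y = ¼ (y = -¼*(-1) = ¼ ≈ 0.25000)
t = -13/4 (t = -1*¼ - 3 = -¼ - 3 = -13/4 ≈ -3.2500)
m(P) = (20 + P)/(-13/4 + P) (m(P) = (P + 20)/(P - 13/4) = (20 + P)/(-13/4 + P))
m(14)*c = (4*(20 + 14)/(-13 + 4*14))*107 = (4*34/(-13 + 56))*107 = (4*34/43)*107 = (4*(1/43)*34)*107 = (136/43)*107 = 14552/43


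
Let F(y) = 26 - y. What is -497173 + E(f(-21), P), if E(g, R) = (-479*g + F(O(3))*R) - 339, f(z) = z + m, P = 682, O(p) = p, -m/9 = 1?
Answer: -467456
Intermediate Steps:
m = -9 (m = -9*1 = -9)
f(z) = -9 + z (f(z) = z - 9 = -9 + z)
E(g, R) = -339 - 479*g + 23*R (E(g, R) = (-479*g + (26 - 1*3)*R) - 339 = (-479*g + (26 - 3)*R) - 339 = (-479*g + 23*R) - 339 = -339 - 479*g + 23*R)
-497173 + E(f(-21), P) = -497173 + (-339 - 479*(-9 - 21) + 23*682) = -497173 + (-339 - 479*(-30) + 15686) = -497173 + (-339 + 14370 + 15686) = -497173 + 29717 = -467456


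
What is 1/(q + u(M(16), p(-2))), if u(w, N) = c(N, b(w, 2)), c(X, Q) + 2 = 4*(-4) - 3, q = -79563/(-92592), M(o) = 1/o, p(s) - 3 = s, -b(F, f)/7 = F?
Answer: -30864/621623 ≈ -0.049651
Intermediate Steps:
b(F, f) = -7*F
p(s) = 3 + s
q = 26521/30864 (q = -79563*(-1/92592) = 26521/30864 ≈ 0.85929)
c(X, Q) = -21 (c(X, Q) = -2 + (4*(-4) - 3) = -2 + (-16 - 3) = -2 - 19 = -21)
u(w, N) = -21
1/(q + u(M(16), p(-2))) = 1/(26521/30864 - 21) = 1/(-621623/30864) = -30864/621623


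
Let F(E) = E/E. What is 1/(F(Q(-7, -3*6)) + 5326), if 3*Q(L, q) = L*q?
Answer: 1/5327 ≈ 0.00018772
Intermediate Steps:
Q(L, q) = L*q/3 (Q(L, q) = (L*q)/3 = L*q/3)
F(E) = 1
1/(F(Q(-7, -3*6)) + 5326) = 1/(1 + 5326) = 1/5327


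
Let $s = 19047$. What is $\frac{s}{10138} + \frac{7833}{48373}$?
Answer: $\frac{1000771485}{490405474} \approx 2.0407$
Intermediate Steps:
$\frac{s}{10138} + \frac{7833}{48373} = \frac{19047}{10138} + \frac{7833}{48373} = \frac{1000771485}{490405474}$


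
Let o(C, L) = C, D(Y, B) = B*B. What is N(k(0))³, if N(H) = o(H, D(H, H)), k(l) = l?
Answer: 0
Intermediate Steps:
D(Y, B) = B²
N(H) = H
N(k(0))³ = 0³ = 0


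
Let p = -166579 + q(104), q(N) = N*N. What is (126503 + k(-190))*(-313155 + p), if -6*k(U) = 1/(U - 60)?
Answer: -14829883516653/250 ≈ -5.9320e+10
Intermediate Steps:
q(N) = N**2
p = -155763 (p = -166579 + 104**2 = -166579 + 10816 = -155763)
k(U) = -1/(6*(-60 + U)) (k(U) = -1/(6*(U - 60)) = -1/(6*(-60 + U)))
(126503 + k(-190))*(-313155 + p) = (126503 - 1/(-360 + 6*(-190)))*(-313155 - 155763) = (126503 - 1/(-360 - 1140))*(-468918) = (126503 - 1/(-1500))*(-468918) = (126503 - 1*(-1/1500))*(-468918) = (126503 + 1/1500)*(-468918) = (189754501/1500)*(-468918) = -14829883516653/250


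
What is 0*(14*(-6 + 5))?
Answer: 0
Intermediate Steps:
0*(14*(-6 + 5)) = 0*(14*(-1)) = 0*(-14) = 0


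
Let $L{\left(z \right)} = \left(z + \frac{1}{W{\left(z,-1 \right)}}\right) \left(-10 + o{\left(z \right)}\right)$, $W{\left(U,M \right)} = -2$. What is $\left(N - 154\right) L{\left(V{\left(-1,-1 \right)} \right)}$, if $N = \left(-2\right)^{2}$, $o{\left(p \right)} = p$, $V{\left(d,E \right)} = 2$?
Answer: $1800$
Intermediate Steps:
$N = 4$
$L{\left(z \right)} = \left(-10 + z\right) \left(- \frac{1}{2} + z\right)$ ($L{\left(z \right)} = \left(z + \frac{1}{-2}\right) \left(-10 + z\right) = \left(z - \frac{1}{2}\right) \left(-10 + z\right) = \left(- \frac{1}{2} + z\right) \left(-10 + z\right) = \left(-10 + z\right) \left(- \frac{1}{2} + z\right)$)
$\left(N - 154\right) L{\left(V{\left(-1,-1 \right)} \right)} = \left(4 - 154\right) \left(5 + 2^{2} - 21\right) = - 150 \left(5 + 4 - 21\right) = \left(-150\right) \left(-12\right) = 1800$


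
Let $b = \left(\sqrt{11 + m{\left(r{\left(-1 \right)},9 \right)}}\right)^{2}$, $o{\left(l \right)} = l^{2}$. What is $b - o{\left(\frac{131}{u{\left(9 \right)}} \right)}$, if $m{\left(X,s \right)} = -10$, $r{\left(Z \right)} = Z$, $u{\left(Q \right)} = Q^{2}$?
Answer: $- \frac{10600}{6561} \approx -1.6156$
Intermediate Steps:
$b = 1$ ($b = \left(\sqrt{11 - 10}\right)^{2} = \left(\sqrt{1}\right)^{2} = 1^{2} = 1$)
$b - o{\left(\frac{131}{u{\left(9 \right)}} \right)} = 1 - \left(\frac{131}{9^{2}}\right)^{2} = 1 - \left(\frac{131}{81}\right)^{2} = 1 - \frac{17161}{6561} = - \frac{10600}{6561}$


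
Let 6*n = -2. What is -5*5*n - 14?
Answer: -17/3 ≈ -5.6667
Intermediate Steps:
n = -⅓ (n = (⅙)*(-2) = -⅓ ≈ -0.33333)
-5*5*n - 14 = -5*5*(-⅓) - 14 = -(-25)/3 - 14 = -5*(-5/3) - 14 = 25/3 - 14 = -17/3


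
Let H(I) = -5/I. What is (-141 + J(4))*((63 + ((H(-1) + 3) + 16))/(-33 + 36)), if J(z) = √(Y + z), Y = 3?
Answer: -4089 + 29*√7 ≈ -4012.3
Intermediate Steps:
J(z) = √(3 + z)
(-141 + J(4))*((63 + ((H(-1) + 3) + 16))/(-33 + 36)) = (-141 + √(3 + 4))*((63 + ((-5/(-1) + 3) + 16))/(-33 + 36)) = (-141 + √7)*((63 + ((-5*(-1) + 3) + 16))/3) = (-141 + √7)*((63 + ((5 + 3) + 16))*(⅓)) = (-141 + √7)*((63 + (8 + 16))*(⅓)) = (-141 + √7)*((63 + 24)*(⅓)) = (-141 + √7)*(87*(⅓)) = (-141 + √7)*29 = -4089 + 29*√7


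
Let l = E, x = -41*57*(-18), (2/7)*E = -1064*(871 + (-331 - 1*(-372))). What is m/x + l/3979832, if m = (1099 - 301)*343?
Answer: 1037793295/183569751 ≈ 5.6534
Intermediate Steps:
E = -3396288 (E = 7*(-1064*(871 + (-331 - 1*(-372))))/2 = 7*(-1064*(871 + (-331 + 372)))/2 = 7*(-1064*(871 + 41))/2 = 7*(-1064*912)/2 = (7/2)*(-970368) = -3396288)
m = 273714 (m = 798*343 = 273714)
x = 42066 (x = -2337*(-18) = 42066)
l = -3396288
m/x + l/3979832 = 273714/42066 - 3396288/3979832 = 273714*(1/42066) - 3396288*1/3979832 = 2401/369 - 424536/497479 = 1037793295/183569751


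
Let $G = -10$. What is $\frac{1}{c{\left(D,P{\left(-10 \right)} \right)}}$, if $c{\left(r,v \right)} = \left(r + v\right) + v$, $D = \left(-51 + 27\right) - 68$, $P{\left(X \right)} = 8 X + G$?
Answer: $- \frac{1}{272} \approx -0.0036765$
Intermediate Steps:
$P{\left(X \right)} = -10 + 8 X$ ($P{\left(X \right)} = 8 X - 10 = -10 + 8 X$)
$D = -92$ ($D = -24 - 68 = -92$)
$c{\left(r,v \right)} = r + 2 v$
$\frac{1}{c{\left(D,P{\left(-10 \right)} \right)}} = \frac{1}{-92 + 2 \left(-10 + 8 \left(-10\right)\right)} = \frac{1}{-92 + 2 \left(-10 - 80\right)} = \frac{1}{-92 + 2 \left(-90\right)} = \frac{1}{-92 - 180} = \frac{1}{-272} = - \frac{1}{272}$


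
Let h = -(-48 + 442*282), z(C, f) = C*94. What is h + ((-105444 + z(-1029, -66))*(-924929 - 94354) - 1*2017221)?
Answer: 206066302293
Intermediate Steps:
z(C, f) = 94*C
h = -124596 (h = -(-48 + 124644) = -1*124596 = -124596)
h + ((-105444 + z(-1029, -66))*(-924929 - 94354) - 1*2017221) = -124596 + ((-105444 + 94*(-1029))*(-924929 - 94354) - 1*2017221) = -124596 + ((-105444 - 96726)*(-1019283) - 2017221) = -124596 + (-202170*(-1019283) - 2017221) = -124596 + (206068444110 - 2017221) = -124596 + 206066426889 = 206066302293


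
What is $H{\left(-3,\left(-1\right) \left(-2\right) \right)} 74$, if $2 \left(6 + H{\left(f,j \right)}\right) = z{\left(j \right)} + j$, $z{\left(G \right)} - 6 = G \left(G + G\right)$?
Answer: $148$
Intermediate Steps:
$z{\left(G \right)} = 6 + 2 G^{2}$ ($z{\left(G \right)} = 6 + G \left(G + G\right) = 6 + G 2 G = 6 + 2 G^{2}$)
$H{\left(f,j \right)} = -3 + j^{2} + \frac{j}{2}$ ($H{\left(f,j \right)} = -6 + \frac{\left(6 + 2 j^{2}\right) + j}{2} = -6 + \frac{6 + j + 2 j^{2}}{2} = -6 + \left(3 + j^{2} + \frac{j}{2}\right) = -3 + j^{2} + \frac{j}{2}$)
$H{\left(-3,\left(-1\right) \left(-2\right) \right)} 74 = \left(-3 + \left(\left(-1\right) \left(-2\right)\right)^{2} + \frac{\left(-1\right) \left(-2\right)}{2}\right) 74 = \left(-3 + 2^{2} + \frac{1}{2} \cdot 2\right) 74 = \left(-3 + 4 + 1\right) 74 = 2 \cdot 74 = 148$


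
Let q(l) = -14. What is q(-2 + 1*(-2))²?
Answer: 196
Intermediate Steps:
q(-2 + 1*(-2))² = (-14)² = 196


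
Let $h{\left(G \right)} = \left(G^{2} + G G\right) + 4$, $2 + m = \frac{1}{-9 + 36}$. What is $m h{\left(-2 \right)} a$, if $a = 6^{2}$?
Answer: $-848$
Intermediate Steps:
$a = 36$
$m = - \frac{53}{27}$ ($m = -2 + \frac{1}{-9 + 36} = -2 + \frac{1}{27} = - \frac{53}{27} \approx -1.963$)
$h{\left(G \right)} = 4 + 2 G^{2}$ ($h{\left(G \right)} = \left(G^{2} + G^{2}\right) + 4 = 2 G^{2} + 4 = 4 + 2 G^{2}$)
$m h{\left(-2 \right)} a = - \frac{53 \left(4 + 2 \left(-2\right)^{2}\right)}{27} \cdot 36 = - \frac{53 \left(4 + 2 \cdot 4\right)}{27} \cdot 36 = - \frac{53 \left(4 + 8\right)}{27} \cdot 36 = \left(- \frac{53}{27}\right) 12 \cdot 36 = \left(- \frac{212}{9}\right) 36 = -848$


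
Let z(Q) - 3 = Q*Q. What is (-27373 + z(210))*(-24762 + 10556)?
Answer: -237666380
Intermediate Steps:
z(Q) = 3 + Q² (z(Q) = 3 + Q*Q = 3 + Q²)
(-27373 + z(210))*(-24762 + 10556) = (-27373 + (3 + 210²))*(-24762 + 10556) = (-27373 + (3 + 44100))*(-14206) = (-27373 + 44103)*(-14206) = 16730*(-14206) = -237666380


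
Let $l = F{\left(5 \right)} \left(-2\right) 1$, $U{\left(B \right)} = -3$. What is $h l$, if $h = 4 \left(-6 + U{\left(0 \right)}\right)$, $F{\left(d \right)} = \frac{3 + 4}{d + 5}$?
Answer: $\frac{252}{5} \approx 50.4$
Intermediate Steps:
$F{\left(d \right)} = \frac{7}{5 + d}$
$h = -36$ ($h = 4 \left(-6 - 3\right) = 4 \left(-9\right) = -36$)
$l = - \frac{7}{5}$ ($l = \frac{7}{5 + 5} \left(-2\right) 1 = \frac{7}{10} \left(-2\right) 1 = \left(- \frac{7}{5}\right) 1 = - \frac{7}{5} \approx -1.4$)
$h l = \left(-36\right) \left(- \frac{7}{5}\right) = \frac{252}{5}$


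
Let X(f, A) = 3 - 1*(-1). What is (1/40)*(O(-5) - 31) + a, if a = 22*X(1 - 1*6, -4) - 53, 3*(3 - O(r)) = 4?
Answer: 514/15 ≈ 34.267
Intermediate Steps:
X(f, A) = 4 (X(f, A) = 3 + 1 = 4)
O(r) = 5/3 (O(r) = 3 - 1/3*4 = 3 - 4/3 = 5/3)
a = 35 (a = 22*4 - 53 = 88 - 53 = 35)
(1/40)*(O(-5) - 31) + a = (1/40)*(5/3 - 31) + 35 = (1*(1/40))*(-88/3) + 35 = (1/40)*(-88/3) + 35 = -11/15 + 35 = 514/15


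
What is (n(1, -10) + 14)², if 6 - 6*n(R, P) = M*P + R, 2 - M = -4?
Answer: 22201/36 ≈ 616.69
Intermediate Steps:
M = 6 (M = 2 - 1*(-4) = 2 + 4 = 6)
n(R, P) = 1 - P - R/6 (n(R, P) = 1 - (6*P + R)/6 = 1 - (R + 6*P)/6 = 1 + (-P - R/6) = 1 - P - R/6)
(n(1, -10) + 14)² = ((1 - 1*(-10) - ⅙*1) + 14)² = ((1 + 10 - ⅙) + 14)² = (65/6 + 14)² = (149/6)² = 22201/36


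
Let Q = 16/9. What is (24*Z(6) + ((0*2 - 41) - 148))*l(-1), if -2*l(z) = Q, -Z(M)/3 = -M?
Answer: -216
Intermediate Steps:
Z(M) = 3*M (Z(M) = -(-3)*M = 3*M)
Q = 16/9 (Q = 16*(⅑) = 16/9 ≈ 1.7778)
l(z) = -8/9 (l(z) = -½*16/9 = -8/9)
(24*Z(6) + ((0*2 - 41) - 148))*l(-1) = (24*(3*6) + ((0*2 - 41) - 148))*(-8/9) = (24*18 + ((0 - 41) - 148))*(-8/9) = (432 + (-41 - 148))*(-8/9) = (432 - 189)*(-8/9) = 243*(-8/9) = -216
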